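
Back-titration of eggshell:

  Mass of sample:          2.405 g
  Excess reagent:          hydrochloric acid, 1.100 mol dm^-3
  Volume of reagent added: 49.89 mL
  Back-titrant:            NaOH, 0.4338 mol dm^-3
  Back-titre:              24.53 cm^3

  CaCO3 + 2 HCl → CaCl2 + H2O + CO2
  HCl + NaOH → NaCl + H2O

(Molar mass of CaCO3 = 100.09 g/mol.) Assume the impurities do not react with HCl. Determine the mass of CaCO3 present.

2.214 g

n(HCl) added = 0.04989 × 1.100 = 0.05488 mol
n(NaOH) used in back-titration = 0.02453 × 0.4338 = 0.01064 mol
n(HCl) left over = 0.01064 mol (1:1 ratio)
n(HCl) consumed by analyte = 0.05488 − 0.01064 = 0.04424 mol
From the 1:2 ratio, n(CaCO3) = 1/2 × 0.04424 = 0.02212 mol
mass of CaCO3 = 0.02212 × 100.09 = 2.214 g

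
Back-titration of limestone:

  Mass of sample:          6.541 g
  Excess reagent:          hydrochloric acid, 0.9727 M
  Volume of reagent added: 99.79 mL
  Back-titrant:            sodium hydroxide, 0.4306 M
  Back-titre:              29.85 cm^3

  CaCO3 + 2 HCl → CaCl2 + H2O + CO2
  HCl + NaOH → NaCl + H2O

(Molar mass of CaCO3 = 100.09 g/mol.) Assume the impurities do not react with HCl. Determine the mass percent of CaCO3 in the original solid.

n(HCl) added = 0.09979 × 0.9727 = 0.09707 mol
n(NaOH) used in back-titration = 0.02985 × 0.4306 = 0.01285 mol
n(HCl) left over = 0.01285 mol (1:1 ratio)
n(HCl) consumed by analyte = 0.09707 − 0.01285 = 0.08421 mol
From the 1:2 ratio, n(CaCO3) = 1/2 × 0.08421 = 0.04211 mol
mass of CaCO3 = 0.04211 × 100.09 = 4.214 g
% CaCO3 = 4.214 / 6.541 × 100 = 64.43 %

64.43 %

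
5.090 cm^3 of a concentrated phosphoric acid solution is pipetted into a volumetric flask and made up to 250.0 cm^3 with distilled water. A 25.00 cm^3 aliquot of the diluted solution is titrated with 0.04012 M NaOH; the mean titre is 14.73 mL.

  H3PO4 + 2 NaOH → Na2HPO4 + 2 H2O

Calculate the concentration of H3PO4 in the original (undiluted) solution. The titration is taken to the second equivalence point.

0.5805 M

n(NaOH) = 0.01473 × 0.04012 = 5.910 × 10^-4 mol
From the 1:2 ratio, n(H3PO4) in the aliquot = 1/2 × 5.910 × 10^-4 = 2.955 × 10^-4 mol
[H3PO4]_dilute = 2.955 × 10^-4 / 0.02500 = 0.01182 mol/L
Dilution factor = 250.0 / 5.090 = 49.12
[H3PO4]_stock = 0.01182 × 49.12 = 0.5805 mol/L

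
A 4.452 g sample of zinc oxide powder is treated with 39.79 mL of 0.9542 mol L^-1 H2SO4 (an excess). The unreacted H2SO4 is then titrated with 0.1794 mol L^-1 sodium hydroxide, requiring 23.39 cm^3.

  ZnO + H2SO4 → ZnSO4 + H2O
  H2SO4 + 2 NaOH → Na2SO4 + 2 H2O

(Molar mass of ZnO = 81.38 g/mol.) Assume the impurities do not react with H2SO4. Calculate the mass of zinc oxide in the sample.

2.919 g

n(H2SO4) added = 0.03979 × 0.9542 = 0.03797 mol
n(NaOH) used in back-titration = 0.02339 × 0.1794 = 4.196 × 10^-3 mol
From the 1:2 ratio, n(H2SO4) left over = 1/2 × 4.196 × 10^-3 = 2.098 × 10^-3 mol
n(H2SO4) consumed by analyte = 0.03797 − 2.098 × 10^-3 = 0.03587 mol
n(ZnO) = 0.03587 mol (1:1 ratio)
mass of ZnO = 0.03587 × 81.38 = 2.919 g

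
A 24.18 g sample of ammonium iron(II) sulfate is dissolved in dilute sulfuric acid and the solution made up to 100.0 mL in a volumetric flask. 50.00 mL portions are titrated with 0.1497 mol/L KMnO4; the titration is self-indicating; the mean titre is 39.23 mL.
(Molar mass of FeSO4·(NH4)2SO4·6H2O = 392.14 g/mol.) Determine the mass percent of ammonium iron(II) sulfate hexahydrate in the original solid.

95.24 %

MnO4^- + 5 Fe^2+ + 8 H^+ → Mn^2+ + 5 Fe^3+ + 4 H2O
n(KMnO4) per titration = 0.03923 × 0.1497 = 5.873 × 10^-3 mol
From the 5:1 ratio, n(FeSO4·(NH4)2SO4·6H2O) in each aliquot = 5/1 × 5.873 × 10^-3 = 0.02936 mol
n(FeSO4·(NH4)2SO4·6H2O) in the whole flask = 0.02936 × 100.0/50.00 = 0.05873 mol
mass of FeSO4·(NH4)2SO4·6H2O = 0.05873 × 392.14 = 23.03 g
% FeSO4·(NH4)2SO4·6H2O = 23.03 / 24.18 × 100 = 95.24 %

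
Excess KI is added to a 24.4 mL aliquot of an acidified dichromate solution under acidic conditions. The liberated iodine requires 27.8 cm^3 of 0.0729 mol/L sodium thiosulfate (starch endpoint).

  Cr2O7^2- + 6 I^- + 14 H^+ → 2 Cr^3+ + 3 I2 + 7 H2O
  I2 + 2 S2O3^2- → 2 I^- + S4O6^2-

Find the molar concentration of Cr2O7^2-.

0.0138 mol/L

n(S2O3^2-) = 0.0278 × 0.0729 = 2.03 × 10^-3 mol
n(I2) = n(S2O3^2-)/2 = 1.01 × 10^-3 mol
From the 1:3 ratio, n(Cr2O7^2-) in the aliquot = 1/3 × 1.01 × 10^-3 = 3.38 × 10^-4 mol
[Cr2O7^2-] = 3.38 × 10^-4 / 0.0244 = 0.0138 mol/L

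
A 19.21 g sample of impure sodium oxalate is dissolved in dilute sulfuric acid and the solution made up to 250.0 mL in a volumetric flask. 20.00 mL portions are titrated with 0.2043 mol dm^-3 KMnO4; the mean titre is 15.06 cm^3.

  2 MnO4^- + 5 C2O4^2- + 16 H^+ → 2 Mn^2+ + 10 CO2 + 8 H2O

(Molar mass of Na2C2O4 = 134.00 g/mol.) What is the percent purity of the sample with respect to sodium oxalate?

67.07 %

n(KMnO4) per titration = 0.01506 × 0.2043 = 3.077 × 10^-3 mol
From the 5:2 ratio, n(Na2C2O4) in each aliquot = 5/2 × 3.077 × 10^-3 = 7.692 × 10^-3 mol
n(Na2C2O4) in the whole flask = 7.692 × 10^-3 × 250.0/20.00 = 0.09615 mol
mass of Na2C2O4 = 0.09615 × 134.00 = 12.88 g
% Na2C2O4 = 12.88 / 19.21 × 100 = 67.07 %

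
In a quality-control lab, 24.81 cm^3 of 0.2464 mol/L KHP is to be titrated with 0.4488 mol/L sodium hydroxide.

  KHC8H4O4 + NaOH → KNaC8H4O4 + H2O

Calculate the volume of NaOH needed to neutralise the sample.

13.62 mL

n(KHC8H4O4) = 0.02481 L × 0.2464 mol/L = 6.113 × 10^-3 mol
n(NaOH) = 6.113 × 10^-3 mol (1:1 stoichiometry)
V(NaOH) = 6.113 × 10^-3 mol / 0.4488 mol/L = 0.01362 L = 13.62 mL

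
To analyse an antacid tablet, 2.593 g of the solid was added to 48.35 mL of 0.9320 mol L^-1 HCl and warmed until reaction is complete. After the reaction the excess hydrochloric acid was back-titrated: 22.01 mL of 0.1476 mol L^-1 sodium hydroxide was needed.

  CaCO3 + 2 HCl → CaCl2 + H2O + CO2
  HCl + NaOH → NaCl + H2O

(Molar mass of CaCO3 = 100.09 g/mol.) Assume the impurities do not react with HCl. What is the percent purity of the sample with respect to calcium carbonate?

n(HCl) added = 0.04835 × 0.9320 = 0.04506 mol
n(NaOH) used in back-titration = 0.02201 × 0.1476 = 3.249 × 10^-3 mol
n(HCl) left over = 3.249 × 10^-3 mol (1:1 ratio)
n(HCl) consumed by analyte = 0.04506 − 3.249 × 10^-3 = 0.04181 mol
From the 1:2 ratio, n(CaCO3) = 1/2 × 0.04181 = 0.02091 mol
mass of CaCO3 = 0.02091 × 100.09 = 2.093 g
% CaCO3 = 2.093 / 2.593 × 100 = 80.70 %

80.70 %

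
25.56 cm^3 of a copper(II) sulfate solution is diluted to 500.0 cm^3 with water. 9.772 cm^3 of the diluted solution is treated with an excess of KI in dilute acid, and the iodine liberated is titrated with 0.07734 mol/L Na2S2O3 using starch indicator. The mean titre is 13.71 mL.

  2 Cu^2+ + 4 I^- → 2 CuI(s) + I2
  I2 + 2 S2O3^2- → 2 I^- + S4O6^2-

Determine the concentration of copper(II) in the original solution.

n(S2O3^2-) = 0.01371 × 0.07734 = 1.060 × 10^-3 mol
n(I2) = n(S2O3^2-)/2 = 5.302 × 10^-4 mol
From the 2:1 ratio, n(Cu2+) in the aliquot = 2/1 × 5.302 × 10^-4 = 1.060 × 10^-3 mol
[Cu2+]_dilute = 1.060 × 10^-3 / 0.009772 = 0.1085 mol/L
[Cu2+]_original = 0.1085 × 500.0/25.56 = 2.123 mol/L

2.123 mol/L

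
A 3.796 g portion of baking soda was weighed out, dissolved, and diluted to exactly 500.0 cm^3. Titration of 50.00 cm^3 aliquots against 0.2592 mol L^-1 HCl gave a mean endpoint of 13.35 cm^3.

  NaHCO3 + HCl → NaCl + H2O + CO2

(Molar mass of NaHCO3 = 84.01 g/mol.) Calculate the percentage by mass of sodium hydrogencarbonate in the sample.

76.58 %

n(HCl) per titration = 0.01335 × 0.2592 = 3.460 × 10^-3 mol
n(NaHCO3) in each aliquot = 3.460 × 10^-3 mol (1:1 ratio)
n(NaHCO3) in the whole flask = 3.460 × 10^-3 × 500.0/50.00 = 0.03460 mol
mass of NaHCO3 = 0.03460 × 84.01 = 2.907 g
% NaHCO3 = 2.907 / 3.796 × 100 = 76.58 %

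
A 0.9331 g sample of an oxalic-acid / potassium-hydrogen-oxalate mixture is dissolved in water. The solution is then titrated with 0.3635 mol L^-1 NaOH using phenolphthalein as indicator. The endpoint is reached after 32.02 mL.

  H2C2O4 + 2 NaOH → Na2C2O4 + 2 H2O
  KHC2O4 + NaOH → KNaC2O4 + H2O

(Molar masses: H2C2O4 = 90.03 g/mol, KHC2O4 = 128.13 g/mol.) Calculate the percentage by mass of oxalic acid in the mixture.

32.40 %

n(NaOH) = 0.03202 × 0.3635 = 0.01164 mol
Let x = n(H2C2O4), y = n(KHC2O4).
Titrant: 2x + 1y = 0.01164;  mass: 90.03x + 128.13y = 0.9331
Solving, x = 3.358 × 10^-3 mol, y = 4.923 × 10^-3 mol
mass of H2C2O4 = 3.358 × 10^-3 × 90.03 = 0.3023 g
% H2C2O4 = 0.3023 / 0.9331 × 100 = 32.40 %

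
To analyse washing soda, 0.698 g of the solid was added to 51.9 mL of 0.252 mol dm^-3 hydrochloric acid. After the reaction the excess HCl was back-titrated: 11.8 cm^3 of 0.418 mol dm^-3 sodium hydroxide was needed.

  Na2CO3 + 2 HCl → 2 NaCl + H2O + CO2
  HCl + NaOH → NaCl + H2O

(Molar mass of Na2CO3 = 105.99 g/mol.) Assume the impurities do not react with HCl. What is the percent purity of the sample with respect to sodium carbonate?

61.9 %

n(HCl) added = 0.0519 × 0.252 = 0.0131 mol
n(NaOH) used in back-titration = 0.0118 × 0.418 = 4.93 × 10^-3 mol
n(HCl) left over = 4.93 × 10^-3 mol (1:1 ratio)
n(HCl) consumed by analyte = 0.0131 − 4.93 × 10^-3 = 8.15 × 10^-3 mol
From the 1:2 ratio, n(Na2CO3) = 1/2 × 8.15 × 10^-3 = 4.07 × 10^-3 mol
mass of Na2CO3 = 4.07 × 10^-3 × 105.99 = 0.432 g
% Na2CO3 = 0.432 / 0.698 × 100 = 61.9 %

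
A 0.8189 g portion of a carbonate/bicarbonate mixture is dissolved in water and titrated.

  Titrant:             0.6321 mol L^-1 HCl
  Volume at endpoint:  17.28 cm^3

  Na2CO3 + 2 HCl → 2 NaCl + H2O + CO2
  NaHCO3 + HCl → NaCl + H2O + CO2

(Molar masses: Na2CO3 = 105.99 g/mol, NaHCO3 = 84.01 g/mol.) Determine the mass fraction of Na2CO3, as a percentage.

20.60 %

n(HCl) = 0.01728 × 0.6321 = 0.01092 mol
Let x = n(Na2CO3), y = n(NaHCO3).
Titrant: 2x + 1y = 0.01092;  mass: 105.99x + 84.01y = 0.8189
Solving, x = 1.591 × 10^-3 mol, y = 7.740 × 10^-3 mol
mass of Na2CO3 = 1.591 × 10^-3 × 105.99 = 0.1687 g
% Na2CO3 = 0.1687 / 0.8189 × 100 = 20.60 %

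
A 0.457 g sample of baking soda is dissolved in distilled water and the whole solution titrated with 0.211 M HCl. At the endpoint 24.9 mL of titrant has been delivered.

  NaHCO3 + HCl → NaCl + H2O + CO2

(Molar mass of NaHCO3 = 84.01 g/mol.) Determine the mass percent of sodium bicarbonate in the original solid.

96.6 %

n(HCl) = 0.0249 L × 0.211 mol/L = 5.25 × 10^-3 mol
n(NaHCO3) = 5.25 × 10^-3 mol (1:1 ratio)
mass of NaHCO3 = 5.25 × 10^-3 × 84.01 g/mol = 0.441 g
% NaHCO3 = 0.441 / 0.457 × 100 = 96.6 %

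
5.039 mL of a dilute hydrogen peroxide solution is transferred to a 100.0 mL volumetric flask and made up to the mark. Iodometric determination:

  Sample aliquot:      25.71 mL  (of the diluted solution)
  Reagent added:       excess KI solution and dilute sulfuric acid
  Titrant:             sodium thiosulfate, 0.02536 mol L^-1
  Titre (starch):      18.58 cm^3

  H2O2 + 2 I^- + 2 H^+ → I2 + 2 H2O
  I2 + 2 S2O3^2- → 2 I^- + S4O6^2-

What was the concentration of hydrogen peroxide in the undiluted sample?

n(S2O3^2-) = 0.01858 × 0.02536 = 4.712 × 10^-4 mol
n(I2) = n(S2O3^2-)/2 = 2.356 × 10^-4 mol
n(H2O2) in the aliquot = 2.356 × 10^-4 mol (1:1 ratio)
[H2O2]_dilute = 2.356 × 10^-4 / 0.02571 = 0.009164 mol/L
[H2O2]_original = 0.009164 × 100.0/5.039 = 0.1819 mol/L

0.1819 mol/L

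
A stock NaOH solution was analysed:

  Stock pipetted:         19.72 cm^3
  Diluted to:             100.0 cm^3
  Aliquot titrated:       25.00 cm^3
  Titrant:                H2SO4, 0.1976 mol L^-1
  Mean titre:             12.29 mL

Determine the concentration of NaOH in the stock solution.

2 NaOH + H2SO4 → Na2SO4 + 2 H2O
n(H2SO4) = 0.01229 × 0.1976 = 2.429 × 10^-3 mol
From the 2:1 ratio, n(NaOH) in the aliquot = 2/1 × 2.429 × 10^-3 = 4.857 × 10^-3 mol
[NaOH]_dilute = 4.857 × 10^-3 / 0.02500 = 0.1943 mol/L
Dilution factor = 100.0 / 19.72 = 5.071
[NaOH]_stock = 0.1943 × 5.071 = 0.9852 mol/L

0.9852 mol/L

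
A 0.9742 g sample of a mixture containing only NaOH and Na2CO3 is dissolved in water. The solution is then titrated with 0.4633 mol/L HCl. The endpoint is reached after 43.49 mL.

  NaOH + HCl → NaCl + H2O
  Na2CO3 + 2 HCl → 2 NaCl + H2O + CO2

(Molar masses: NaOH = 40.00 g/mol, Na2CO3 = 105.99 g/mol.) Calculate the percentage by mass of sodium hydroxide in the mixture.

n(HCl) = 0.04349 × 0.4633 = 0.02015 mol
Let x = n(NaOH), y = n(Na2CO3).
Titrant: 1x + 2y = 0.02015;  mass: 40.00x + 105.99y = 0.9742
Solving, x = 7.202 × 10^-3 mol, y = 6.473 × 10^-3 mol
mass of NaOH = 7.202 × 10^-3 × 40.00 = 0.2881 g
% NaOH = 0.2881 / 0.9742 × 100 = 29.57 %

29.57 %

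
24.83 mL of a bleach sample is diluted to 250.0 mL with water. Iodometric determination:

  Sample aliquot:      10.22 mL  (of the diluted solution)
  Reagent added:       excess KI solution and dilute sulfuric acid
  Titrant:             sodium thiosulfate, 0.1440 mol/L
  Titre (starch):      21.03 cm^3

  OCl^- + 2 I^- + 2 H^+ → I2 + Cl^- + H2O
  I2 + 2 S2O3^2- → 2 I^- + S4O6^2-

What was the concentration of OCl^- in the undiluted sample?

n(S2O3^2-) = 0.02103 × 0.1440 = 3.028 × 10^-3 mol
n(I2) = n(S2O3^2-)/2 = 1.514 × 10^-3 mol
n(OCl^-) in the aliquot = 1.514 × 10^-3 mol (1:1 ratio)
[OCl^-]_dilute = 1.514 × 10^-3 / 0.01022 = 0.1482 mol/L
[OCl^-]_original = 0.1482 × 250.0/24.83 = 1.492 mol/L

1.492 mol/L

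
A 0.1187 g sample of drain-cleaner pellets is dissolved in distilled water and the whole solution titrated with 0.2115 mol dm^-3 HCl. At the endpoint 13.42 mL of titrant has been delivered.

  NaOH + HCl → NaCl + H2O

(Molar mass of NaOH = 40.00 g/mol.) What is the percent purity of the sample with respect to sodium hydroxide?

n(HCl) = 0.01342 L × 0.2115 mol/L = 2.838 × 10^-3 mol
n(NaOH) = 2.838 × 10^-3 mol (1:1 ratio)
mass of NaOH = 2.838 × 10^-3 × 40.00 g/mol = 0.1135 g
% NaOH = 0.1135 / 0.1187 × 100 = 95.65 %

95.65 %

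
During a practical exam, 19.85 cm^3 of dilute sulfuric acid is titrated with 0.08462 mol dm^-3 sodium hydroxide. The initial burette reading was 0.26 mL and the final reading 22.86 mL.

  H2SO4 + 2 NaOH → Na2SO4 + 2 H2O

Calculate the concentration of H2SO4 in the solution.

0.04817 mol/L

n(NaOH) = 0.02260 L × 0.08462 mol/L = 1.912 × 10^-3 mol
From the 1:2 mole ratio, n(H2SO4) = 1/2 × 1.912 × 10^-3 = 9.562 × 10^-4 mol
[H2SO4] = 9.562 × 10^-4 mol / 0.01985 L = 0.04817 mol/L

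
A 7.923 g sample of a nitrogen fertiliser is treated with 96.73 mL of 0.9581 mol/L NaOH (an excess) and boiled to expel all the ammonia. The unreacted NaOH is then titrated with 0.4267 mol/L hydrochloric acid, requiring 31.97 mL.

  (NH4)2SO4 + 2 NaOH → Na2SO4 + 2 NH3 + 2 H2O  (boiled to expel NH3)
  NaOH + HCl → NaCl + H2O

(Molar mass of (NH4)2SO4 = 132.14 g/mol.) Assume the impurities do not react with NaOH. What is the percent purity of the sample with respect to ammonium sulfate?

n(NaOH) added = 0.09673 × 0.9581 = 0.09268 mol
n(HCl) used in back-titration = 0.03197 × 0.4267 = 0.01364 mol
n(NaOH) left over = 0.01364 mol (1:1 ratio)
n(NaOH) consumed by analyte = 0.09268 − 0.01364 = 0.07904 mol
From the 1:2 ratio, n((NH4)2SO4) = 1/2 × 0.07904 = 0.03952 mol
mass of (NH4)2SO4 = 0.03952 × 132.14 = 5.222 g
% (NH4)2SO4 = 5.222 / 7.923 × 100 = 65.91 %

65.91 %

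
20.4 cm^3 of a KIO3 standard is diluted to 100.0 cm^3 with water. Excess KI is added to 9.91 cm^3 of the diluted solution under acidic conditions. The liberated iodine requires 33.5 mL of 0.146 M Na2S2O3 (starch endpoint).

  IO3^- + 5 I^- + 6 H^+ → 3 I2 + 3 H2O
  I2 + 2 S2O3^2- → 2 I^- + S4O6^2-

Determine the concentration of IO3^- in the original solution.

n(S2O3^2-) = 0.0335 × 0.146 = 4.89 × 10^-3 mol
n(I2) = n(S2O3^2-)/2 = 2.45 × 10^-3 mol
From the 1:3 ratio, n(IO3^-) in the aliquot = 1/3 × 2.45 × 10^-3 = 8.15 × 10^-4 mol
[IO3^-]_dilute = 8.15 × 10^-4 / 0.00991 = 0.0823 mol/L
[IO3^-]_original = 0.0823 × 100.0/20.4 = 0.403 mol/L

0.403 M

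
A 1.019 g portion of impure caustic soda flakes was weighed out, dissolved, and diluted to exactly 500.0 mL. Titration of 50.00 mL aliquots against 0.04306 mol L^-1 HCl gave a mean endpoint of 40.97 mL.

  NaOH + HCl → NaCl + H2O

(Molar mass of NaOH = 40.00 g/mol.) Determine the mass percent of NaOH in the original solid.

69.25 %

n(HCl) per titration = 0.04097 × 0.04306 = 1.764 × 10^-3 mol
n(NaOH) in each aliquot = 1.764 × 10^-3 mol (1:1 ratio)
n(NaOH) in the whole flask = 1.764 × 10^-3 × 500.0/50.00 = 0.01764 mol
mass of NaOH = 0.01764 × 40.00 = 0.7057 g
% NaOH = 0.7057 / 1.019 × 100 = 69.25 %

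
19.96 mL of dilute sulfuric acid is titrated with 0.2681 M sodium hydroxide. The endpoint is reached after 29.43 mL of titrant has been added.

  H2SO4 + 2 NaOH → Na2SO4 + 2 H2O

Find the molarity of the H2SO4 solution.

n(NaOH) = 0.02943 L × 0.2681 mol/L = 7.890 × 10^-3 mol
From the 1:2 mole ratio, n(H2SO4) = 1/2 × 7.890 × 10^-3 = 3.945 × 10^-3 mol
[H2SO4] = 3.945 × 10^-3 mol / 0.01996 L = 0.1976 mol/L

0.1976 M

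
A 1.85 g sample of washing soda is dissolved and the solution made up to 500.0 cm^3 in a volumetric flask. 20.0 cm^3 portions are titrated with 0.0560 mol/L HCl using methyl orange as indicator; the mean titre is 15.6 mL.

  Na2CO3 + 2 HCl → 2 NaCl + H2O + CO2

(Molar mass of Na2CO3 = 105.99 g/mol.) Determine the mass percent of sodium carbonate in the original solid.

n(HCl) per titration = 0.0156 × 0.0560 = 8.74 × 10^-4 mol
From the 1:2 ratio, n(Na2CO3) in each aliquot = 1/2 × 8.74 × 10^-4 = 4.37 × 10^-4 mol
n(Na2CO3) in the whole flask = 4.37 × 10^-4 × 500.0/20.0 = 0.0109 mol
mass of Na2CO3 = 0.0109 × 105.99 = 1.16 g
% Na2CO3 = 1.16 / 1.85 × 100 = 62.6 %

62.6 %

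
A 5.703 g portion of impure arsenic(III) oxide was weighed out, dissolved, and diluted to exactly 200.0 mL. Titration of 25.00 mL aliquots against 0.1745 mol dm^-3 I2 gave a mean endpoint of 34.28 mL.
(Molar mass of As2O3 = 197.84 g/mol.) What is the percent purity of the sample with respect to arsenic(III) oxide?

As2O3 + 2 I2 + 2 H2O → As2O5 + 4 HI
n(I2) per titration = 0.03428 × 0.1745 = 5.982 × 10^-3 mol
From the 1:2 ratio, n(As2O3) in each aliquot = 1/2 × 5.982 × 10^-3 = 2.991 × 10^-3 mol
n(As2O3) in the whole flask = 2.991 × 10^-3 × 200.0/25.00 = 0.02393 mol
mass of As2O3 = 0.02393 × 197.84 = 4.734 g
% As2O3 = 4.734 / 5.703 × 100 = 83.01 %

83.01 %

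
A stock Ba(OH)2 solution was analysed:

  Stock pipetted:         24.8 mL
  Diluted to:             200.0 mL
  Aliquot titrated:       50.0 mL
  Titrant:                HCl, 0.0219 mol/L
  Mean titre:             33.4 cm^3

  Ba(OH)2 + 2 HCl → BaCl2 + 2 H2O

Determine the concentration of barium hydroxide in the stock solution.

n(HCl) = 0.0334 × 0.0219 = 7.31 × 10^-4 mol
From the 1:2 ratio, n(Ba(OH)2) in the aliquot = 1/2 × 7.31 × 10^-4 = 3.66 × 10^-4 mol
[Ba(OH)2]_dilute = 3.66 × 10^-4 / 0.0500 = 0.00731 mol/L
Dilution factor = 200.0 / 24.8 = 8.065
[Ba(OH)2]_stock = 0.00731 × 8.065 = 0.0590 mol/L

0.0590 mol/L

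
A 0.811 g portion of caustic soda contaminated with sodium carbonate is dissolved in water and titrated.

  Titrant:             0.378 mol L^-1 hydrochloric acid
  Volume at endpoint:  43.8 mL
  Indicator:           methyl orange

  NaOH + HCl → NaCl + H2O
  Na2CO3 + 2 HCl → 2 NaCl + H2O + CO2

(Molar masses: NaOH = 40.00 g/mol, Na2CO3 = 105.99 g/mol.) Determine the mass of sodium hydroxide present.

0.204 g

n(HCl) = 0.0438 × 0.378 = 0.0166 mol
Let x = n(NaOH), y = n(Na2CO3).
Titrant: 1x + 2y = 0.0166;  mass: 40.00x + 105.99y = 0.811
Solving, x = 5.11 × 10^-3 mol, y = 5.72 × 10^-3 mol
mass of NaOH = 5.11 × 10^-3 × 40.00 = 0.204 g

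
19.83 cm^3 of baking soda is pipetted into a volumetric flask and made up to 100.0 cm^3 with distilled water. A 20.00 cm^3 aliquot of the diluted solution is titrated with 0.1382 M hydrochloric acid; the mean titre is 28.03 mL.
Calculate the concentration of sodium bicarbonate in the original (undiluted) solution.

NaHCO3 + HCl → NaCl + H2O + CO2
n(HCl) = 0.02803 × 0.1382 = 3.874 × 10^-3 mol
n(NaHCO3) in the aliquot = 3.874 × 10^-3 mol (1:1 ratio)
[NaHCO3]_dilute = 3.874 × 10^-3 / 0.02000 = 0.1937 mol/L
Dilution factor = 100.0 / 19.83 = 5.043
[NaHCO3]_stock = 0.1937 × 5.043 = 0.9767 mol/L

0.9767 M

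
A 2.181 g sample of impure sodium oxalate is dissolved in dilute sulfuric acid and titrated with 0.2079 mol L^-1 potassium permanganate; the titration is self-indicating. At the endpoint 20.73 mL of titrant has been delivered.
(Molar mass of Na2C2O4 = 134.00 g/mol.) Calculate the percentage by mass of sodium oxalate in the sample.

2 MnO4^- + 5 C2O4^2- + 16 H^+ → 2 Mn^2+ + 10 CO2 + 8 H2O
n(KMnO4) = 0.02073 L × 0.2079 mol/L = 4.310 × 10^-3 mol
From the 5:2 ratio, n(Na2C2O4) = 5/2 × 4.310 × 10^-3 = 0.01077 mol
mass of Na2C2O4 = 0.01077 × 134.00 g/mol = 1.444 g
% Na2C2O4 = 1.444 / 2.181 × 100 = 66.20 %

66.20 %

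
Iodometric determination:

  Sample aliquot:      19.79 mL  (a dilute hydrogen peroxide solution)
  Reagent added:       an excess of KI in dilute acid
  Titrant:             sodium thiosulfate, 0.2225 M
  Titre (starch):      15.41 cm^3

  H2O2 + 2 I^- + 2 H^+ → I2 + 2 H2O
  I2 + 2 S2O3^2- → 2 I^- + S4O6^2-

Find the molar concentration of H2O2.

n(S2O3^2-) = 0.01541 × 0.2225 = 3.429 × 10^-3 mol
n(I2) = n(S2O3^2-)/2 = 1.714 × 10^-3 mol
n(H2O2) in the aliquot = 1.714 × 10^-3 mol (1:1 ratio)
[H2O2] = 1.714 × 10^-3 / 0.01979 = 0.08663 mol/L

0.08663 M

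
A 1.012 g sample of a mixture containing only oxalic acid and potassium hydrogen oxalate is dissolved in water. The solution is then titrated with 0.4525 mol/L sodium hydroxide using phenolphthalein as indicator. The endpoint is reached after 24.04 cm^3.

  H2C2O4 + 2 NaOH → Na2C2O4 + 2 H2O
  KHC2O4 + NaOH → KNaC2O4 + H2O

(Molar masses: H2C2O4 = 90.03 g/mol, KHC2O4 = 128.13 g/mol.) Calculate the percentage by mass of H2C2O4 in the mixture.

20.43 %

n(NaOH) = 0.02404 × 0.4525 = 0.01088 mol
Let x = n(H2C2O4), y = n(KHC2O4).
Titrant: 2x + 1y = 0.01088;  mass: 90.03x + 128.13y = 1.012
Solving, x = 2.297 × 10^-3 mol, y = 6.284 × 10^-3 mol
mass of H2C2O4 = 2.297 × 10^-3 × 90.03 = 0.2068 g
% H2C2O4 = 0.2068 / 1.012 × 100 = 20.43 %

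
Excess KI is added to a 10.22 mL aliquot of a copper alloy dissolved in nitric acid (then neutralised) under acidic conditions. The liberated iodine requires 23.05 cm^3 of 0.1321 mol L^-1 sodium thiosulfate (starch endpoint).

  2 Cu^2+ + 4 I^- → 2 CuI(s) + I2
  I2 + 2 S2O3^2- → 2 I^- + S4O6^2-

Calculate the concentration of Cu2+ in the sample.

0.2979 mol/L

n(S2O3^2-) = 0.02305 × 0.1321 = 3.045 × 10^-3 mol
n(I2) = n(S2O3^2-)/2 = 1.522 × 10^-3 mol
From the 2:1 ratio, n(Cu2+) in the aliquot = 2/1 × 1.522 × 10^-3 = 3.045 × 10^-3 mol
[Cu2+] = 3.045 × 10^-3 / 0.01022 = 0.2979 mol/L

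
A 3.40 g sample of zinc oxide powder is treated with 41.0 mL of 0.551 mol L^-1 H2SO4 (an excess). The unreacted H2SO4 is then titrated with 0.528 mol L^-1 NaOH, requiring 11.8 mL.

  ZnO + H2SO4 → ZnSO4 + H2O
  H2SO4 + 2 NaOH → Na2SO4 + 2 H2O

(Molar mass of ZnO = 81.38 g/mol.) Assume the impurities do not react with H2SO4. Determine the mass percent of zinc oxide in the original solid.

46.6 %

n(H2SO4) added = 0.0410 × 0.551 = 0.0226 mol
n(NaOH) used in back-titration = 0.0118 × 0.528 = 6.23 × 10^-3 mol
From the 1:2 ratio, n(H2SO4) left over = 1/2 × 6.23 × 10^-3 = 3.12 × 10^-3 mol
n(H2SO4) consumed by analyte = 0.0226 − 3.12 × 10^-3 = 0.0195 mol
n(ZnO) = 0.0195 mol (1:1 ratio)
mass of ZnO = 0.0195 × 81.38 = 1.58 g
% ZnO = 1.58 / 3.40 × 100 = 46.6 %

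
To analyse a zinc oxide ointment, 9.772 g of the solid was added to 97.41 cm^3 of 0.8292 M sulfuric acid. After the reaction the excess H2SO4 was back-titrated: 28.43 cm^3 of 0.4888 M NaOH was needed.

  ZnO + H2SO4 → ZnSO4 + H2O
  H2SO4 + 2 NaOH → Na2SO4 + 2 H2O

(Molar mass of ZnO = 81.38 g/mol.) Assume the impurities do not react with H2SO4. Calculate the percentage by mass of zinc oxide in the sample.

61.48 %

n(H2SO4) added = 0.09741 × 0.8292 = 0.08077 mol
n(NaOH) used in back-titration = 0.02843 × 0.4888 = 0.01390 mol
From the 1:2 ratio, n(H2SO4) left over = 1/2 × 0.01390 = 6.948 × 10^-3 mol
n(H2SO4) consumed by analyte = 0.08077 − 6.948 × 10^-3 = 0.07382 mol
n(ZnO) = 0.07382 mol (1:1 ratio)
mass of ZnO = 0.07382 × 81.38 = 6.008 g
% ZnO = 6.008 / 9.772 × 100 = 61.48 %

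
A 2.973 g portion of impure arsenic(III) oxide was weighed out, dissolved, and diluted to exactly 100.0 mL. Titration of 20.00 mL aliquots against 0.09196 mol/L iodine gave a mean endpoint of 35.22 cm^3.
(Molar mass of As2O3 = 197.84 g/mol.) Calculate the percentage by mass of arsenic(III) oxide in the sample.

As2O3 + 2 I2 + 2 H2O → As2O5 + 4 HI
n(I2) per titration = 0.03522 × 0.09196 = 3.239 × 10^-3 mol
From the 1:2 ratio, n(As2O3) in each aliquot = 1/2 × 3.239 × 10^-3 = 1.619 × 10^-3 mol
n(As2O3) in the whole flask = 1.619 × 10^-3 × 100.0/20.00 = 8.097 × 10^-3 mol
mass of As2O3 = 8.097 × 10^-3 × 197.84 = 1.602 g
% As2O3 = 1.602 / 2.973 × 100 = 53.88 %

53.88 %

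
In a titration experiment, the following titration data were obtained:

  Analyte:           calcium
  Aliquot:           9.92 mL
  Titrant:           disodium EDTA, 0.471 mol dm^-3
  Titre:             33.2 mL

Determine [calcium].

Ca^2+ + EDTA^4- → [Ca(EDTA)]^2-
n(EDTA) = 0.0332 L × 0.471 mol/L = 0.0156 mol
n(Ca2+) = 0.0156 mol (1:1 mole ratio)
[Ca2+] = 0.0156 mol / 0.00992 L = 1.58 mol/L

1.58 mol/L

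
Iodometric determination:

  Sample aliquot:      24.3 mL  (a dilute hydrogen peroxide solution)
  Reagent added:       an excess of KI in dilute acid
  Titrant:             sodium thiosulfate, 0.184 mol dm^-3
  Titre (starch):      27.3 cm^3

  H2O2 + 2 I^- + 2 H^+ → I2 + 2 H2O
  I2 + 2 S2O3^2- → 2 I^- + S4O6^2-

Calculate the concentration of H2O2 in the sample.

0.103 mol/L

n(S2O3^2-) = 0.0273 × 0.184 = 5.02 × 10^-3 mol
n(I2) = n(S2O3^2-)/2 = 2.51 × 10^-3 mol
n(H2O2) in the aliquot = 2.51 × 10^-3 mol (1:1 ratio)
[H2O2] = 2.51 × 10^-3 / 0.0243 = 0.103 mol/L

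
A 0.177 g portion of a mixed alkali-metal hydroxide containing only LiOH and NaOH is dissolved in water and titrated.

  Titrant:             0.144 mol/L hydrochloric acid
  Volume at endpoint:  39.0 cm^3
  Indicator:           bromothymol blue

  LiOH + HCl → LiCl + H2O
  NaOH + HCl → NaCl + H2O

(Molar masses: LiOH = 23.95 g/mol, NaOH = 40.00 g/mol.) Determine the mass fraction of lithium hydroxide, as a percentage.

40.2 %

n(HCl) = 0.0390 × 0.144 = 5.62 × 10^-3 mol
Let x = n(LiOH), y = n(NaOH).
Titrant: 1x + 1y = 5.62 × 10^-3;  mass: 23.95x + 40.00y = 0.177
Solving, x = 2.97 × 10^-3 mol, y = 2.65 × 10^-3 mol
mass of LiOH = 2.97 × 10^-3 × 23.95 = 0.0711 g
% LiOH = 0.0711 / 0.177 × 100 = 40.2 %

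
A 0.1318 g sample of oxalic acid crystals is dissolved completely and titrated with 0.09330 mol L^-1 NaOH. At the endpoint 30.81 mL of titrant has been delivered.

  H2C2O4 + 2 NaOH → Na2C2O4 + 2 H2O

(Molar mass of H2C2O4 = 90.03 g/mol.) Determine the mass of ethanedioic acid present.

0.1294 g

n(NaOH) = 0.03081 L × 0.09330 mol/L = 2.875 × 10^-3 mol
From the 1:2 ratio, n(H2C2O4) = 1/2 × 2.875 × 10^-3 = 1.437 × 10^-3 mol
mass of H2C2O4 = 1.437 × 10^-3 × 90.03 g/mol = 0.1294 g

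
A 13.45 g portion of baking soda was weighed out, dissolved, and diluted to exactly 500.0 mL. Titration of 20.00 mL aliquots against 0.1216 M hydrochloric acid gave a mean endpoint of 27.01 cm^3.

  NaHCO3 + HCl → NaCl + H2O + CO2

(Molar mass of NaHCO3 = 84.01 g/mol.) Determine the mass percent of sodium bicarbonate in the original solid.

51.29 %

n(HCl) per titration = 0.02701 × 0.1216 = 3.284 × 10^-3 mol
n(NaHCO3) in each aliquot = 3.284 × 10^-3 mol (1:1 ratio)
n(NaHCO3) in the whole flask = 3.284 × 10^-3 × 500.0/20.00 = 0.08211 mol
mass of NaHCO3 = 0.08211 × 84.01 = 6.898 g
% NaHCO3 = 6.898 / 13.45 × 100 = 51.29 %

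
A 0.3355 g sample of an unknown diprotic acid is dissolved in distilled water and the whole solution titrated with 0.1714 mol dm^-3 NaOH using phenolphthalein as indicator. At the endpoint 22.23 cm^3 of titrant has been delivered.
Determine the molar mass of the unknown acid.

n(NaOH) = 0.02223 L × 0.1714 mol/L = 3.810 × 10^-3 mol
From the 1:2 ratio, n(H2A) = 1/2 × 3.810 × 10^-3 = 1.905 × 10^-3 mol
M = m / n = 0.3355 g / 1.905 × 10^-3 mol = 176.1 g/mol

176.1 g/mol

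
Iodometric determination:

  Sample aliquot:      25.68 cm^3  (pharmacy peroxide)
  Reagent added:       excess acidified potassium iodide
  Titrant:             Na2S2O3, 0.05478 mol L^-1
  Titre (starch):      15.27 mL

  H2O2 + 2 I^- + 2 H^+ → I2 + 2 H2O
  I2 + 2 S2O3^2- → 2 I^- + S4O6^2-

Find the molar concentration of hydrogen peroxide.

n(S2O3^2-) = 0.01527 × 0.05478 = 8.365 × 10^-4 mol
n(I2) = n(S2O3^2-)/2 = 4.182 × 10^-4 mol
n(H2O2) in the aliquot = 4.182 × 10^-4 mol (1:1 ratio)
[H2O2] = 4.182 × 10^-4 / 0.02568 = 0.01629 mol/L

0.01629 mol/L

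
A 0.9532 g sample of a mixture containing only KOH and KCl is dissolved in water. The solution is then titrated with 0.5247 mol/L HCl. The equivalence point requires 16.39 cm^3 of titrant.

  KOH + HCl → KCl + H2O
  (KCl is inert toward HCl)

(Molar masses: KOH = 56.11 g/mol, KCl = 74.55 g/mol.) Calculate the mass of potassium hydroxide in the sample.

0.4825 g

n(HCl) = 0.01639 × 0.5247 = 8.600 × 10^-3 mol
Let x = n(KOH), y = n(KCl).
Titrant: 1x = 8.600 × 10^-3;  mass: 56.11x + 74.55y = 0.9532
Solving, x = 8.600 × 10^-3 mol, y = 6.313 × 10^-3 mol
mass of KOH = 8.600 × 10^-3 × 56.11 = 0.4825 g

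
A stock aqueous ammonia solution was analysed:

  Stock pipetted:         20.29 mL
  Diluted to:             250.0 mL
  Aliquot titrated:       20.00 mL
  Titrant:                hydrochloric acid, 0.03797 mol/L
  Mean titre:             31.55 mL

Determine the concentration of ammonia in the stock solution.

NH3 + HCl → NH4Cl
n(HCl) = 0.03155 × 0.03797 = 1.198 × 10^-3 mol
n(NH3) in the aliquot = 1.198 × 10^-3 mol (1:1 ratio)
[NH3]_dilute = 1.198 × 10^-3 / 0.02000 = 0.05990 mol/L
Dilution factor = 250.0 / 20.29 = 12.32
[NH3]_stock = 0.05990 × 12.32 = 0.7380 mol/L

0.7380 mol/L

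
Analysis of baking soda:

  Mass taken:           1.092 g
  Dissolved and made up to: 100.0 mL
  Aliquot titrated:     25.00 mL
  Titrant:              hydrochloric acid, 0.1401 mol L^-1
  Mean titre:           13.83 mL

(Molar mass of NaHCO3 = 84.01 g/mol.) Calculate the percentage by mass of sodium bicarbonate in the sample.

NaHCO3 + HCl → NaCl + H2O + CO2
n(HCl) per titration = 0.01383 × 0.1401 = 1.938 × 10^-3 mol
n(NaHCO3) in each aliquot = 1.938 × 10^-3 mol (1:1 ratio)
n(NaHCO3) in the whole flask = 1.938 × 10^-3 × 100.0/25.00 = 7.750 × 10^-3 mol
mass of NaHCO3 = 7.750 × 10^-3 × 84.01 = 0.6511 g
% NaHCO3 = 0.6511 / 1.092 × 100 = 59.63 %

59.63 %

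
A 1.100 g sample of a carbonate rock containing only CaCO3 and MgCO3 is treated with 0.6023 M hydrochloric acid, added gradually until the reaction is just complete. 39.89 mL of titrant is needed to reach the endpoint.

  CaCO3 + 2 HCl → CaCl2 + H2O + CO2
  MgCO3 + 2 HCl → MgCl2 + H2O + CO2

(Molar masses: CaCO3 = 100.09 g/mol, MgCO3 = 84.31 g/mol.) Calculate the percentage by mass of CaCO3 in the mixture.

50.28 %

n(HCl) = 0.03989 × 0.6023 = 0.02403 mol
Let x = n(CaCO3), y = n(MgCO3).
Titrant: 2x + 2y = 0.02403;  mass: 100.09x + 84.31y = 1.100
Solving, x = 5.526 × 10^-3 mol, y = 6.487 × 10^-3 mol
mass of CaCO3 = 5.526 × 10^-3 × 100.09 = 0.5531 g
% CaCO3 = 0.5531 / 1.100 × 100 = 50.28 %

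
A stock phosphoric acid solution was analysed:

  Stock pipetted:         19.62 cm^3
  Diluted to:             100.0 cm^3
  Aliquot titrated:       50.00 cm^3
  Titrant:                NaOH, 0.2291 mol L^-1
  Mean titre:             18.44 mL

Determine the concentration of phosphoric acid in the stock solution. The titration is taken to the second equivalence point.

0.2153 mol/L

H3PO4 + 2 NaOH → Na2HPO4 + 2 H2O
n(NaOH) = 0.01844 × 0.2291 = 4.225 × 10^-3 mol
From the 1:2 ratio, n(H3PO4) in the aliquot = 1/2 × 4.225 × 10^-3 = 2.112 × 10^-3 mol
[H3PO4]_dilute = 2.112 × 10^-3 / 0.05000 = 0.04225 mol/L
Dilution factor = 100.0 / 19.62 = 5.097
[H3PO4]_stock = 0.04225 × 5.097 = 0.2153 mol/L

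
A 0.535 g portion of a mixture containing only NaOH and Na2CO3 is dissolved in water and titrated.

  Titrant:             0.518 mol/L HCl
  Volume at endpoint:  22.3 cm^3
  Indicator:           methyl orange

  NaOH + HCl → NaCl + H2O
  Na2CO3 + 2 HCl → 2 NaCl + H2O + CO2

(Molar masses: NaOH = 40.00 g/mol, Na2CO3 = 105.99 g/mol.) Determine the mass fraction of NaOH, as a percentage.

n(HCl) = 0.0223 × 0.518 = 0.0116 mol
Let x = n(NaOH), y = n(Na2CO3).
Titrant: 1x + 2y = 0.0116;  mass: 40.00x + 105.99y = 0.535
Solving, x = 5.94 × 10^-3 mol, y = 2.81 × 10^-3 mol
mass of NaOH = 5.94 × 10^-3 × 40.00 = 0.238 g
% NaOH = 0.238 / 0.535 × 100 = 44.4 %

44.4 %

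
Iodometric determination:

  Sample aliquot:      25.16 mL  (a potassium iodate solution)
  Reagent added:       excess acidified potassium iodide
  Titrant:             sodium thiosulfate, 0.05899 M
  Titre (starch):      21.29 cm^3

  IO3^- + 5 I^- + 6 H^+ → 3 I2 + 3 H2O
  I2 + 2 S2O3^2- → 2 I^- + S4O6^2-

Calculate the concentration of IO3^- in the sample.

0.008319 M

n(S2O3^2-) = 0.02129 × 0.05899 = 1.256 × 10^-3 mol
n(I2) = n(S2O3^2-)/2 = 6.279 × 10^-4 mol
From the 1:3 ratio, n(IO3^-) in the aliquot = 1/3 × 6.279 × 10^-4 = 2.093 × 10^-4 mol
[IO3^-] = 2.093 × 10^-4 / 0.02516 = 0.008319 mol/L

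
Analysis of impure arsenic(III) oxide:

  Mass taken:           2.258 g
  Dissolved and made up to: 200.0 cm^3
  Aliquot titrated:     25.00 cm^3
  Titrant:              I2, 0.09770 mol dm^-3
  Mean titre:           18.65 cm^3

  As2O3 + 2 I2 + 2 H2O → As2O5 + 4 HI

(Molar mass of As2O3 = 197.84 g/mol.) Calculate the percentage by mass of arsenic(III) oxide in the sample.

n(I2) per titration = 0.01865 × 0.09770 = 1.822 × 10^-3 mol
From the 1:2 ratio, n(As2O3) in each aliquot = 1/2 × 1.822 × 10^-3 = 9.111 × 10^-4 mol
n(As2O3) in the whole flask = 9.111 × 10^-4 × 200.0/25.00 = 7.288 × 10^-3 mol
mass of As2O3 = 7.288 × 10^-3 × 197.84 = 1.442 g
% As2O3 = 1.442 / 2.258 × 100 = 63.86 %

63.86 %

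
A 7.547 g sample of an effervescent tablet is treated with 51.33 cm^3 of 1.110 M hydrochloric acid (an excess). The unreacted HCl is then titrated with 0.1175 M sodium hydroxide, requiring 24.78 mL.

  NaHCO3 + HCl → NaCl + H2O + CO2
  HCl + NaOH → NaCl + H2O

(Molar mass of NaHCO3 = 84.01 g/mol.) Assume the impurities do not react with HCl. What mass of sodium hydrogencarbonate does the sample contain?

n(HCl) added = 0.05133 × 1.110 = 0.05698 mol
n(NaOH) used in back-titration = 0.02478 × 0.1175 = 2.912 × 10^-3 mol
n(HCl) left over = 2.912 × 10^-3 mol (1:1 ratio)
n(HCl) consumed by analyte = 0.05698 − 2.912 × 10^-3 = 0.05406 mol
n(NaHCO3) = 0.05406 mol (1:1 ratio)
mass of NaHCO3 = 0.05406 × 84.01 = 4.542 g

4.542 g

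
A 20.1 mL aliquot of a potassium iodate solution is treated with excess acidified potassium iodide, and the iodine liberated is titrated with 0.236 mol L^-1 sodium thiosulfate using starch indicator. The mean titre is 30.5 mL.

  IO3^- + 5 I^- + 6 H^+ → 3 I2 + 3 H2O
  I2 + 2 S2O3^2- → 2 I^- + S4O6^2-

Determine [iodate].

n(S2O3^2-) = 0.0305 × 0.236 = 7.20 × 10^-3 mol
n(I2) = n(S2O3^2-)/2 = 3.60 × 10^-3 mol
From the 1:3 ratio, n(IO3^-) in the aliquot = 1/3 × 3.60 × 10^-3 = 1.20 × 10^-3 mol
[IO3^-] = 1.20 × 10^-3 / 0.0201 = 0.0597 mol/L

0.0597 mol/L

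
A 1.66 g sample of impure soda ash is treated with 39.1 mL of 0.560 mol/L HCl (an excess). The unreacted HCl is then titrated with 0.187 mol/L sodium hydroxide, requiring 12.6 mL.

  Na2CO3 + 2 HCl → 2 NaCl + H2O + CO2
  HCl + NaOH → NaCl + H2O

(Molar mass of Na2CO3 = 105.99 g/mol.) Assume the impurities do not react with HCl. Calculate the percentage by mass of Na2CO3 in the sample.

n(HCl) added = 0.0391 × 0.560 = 0.0219 mol
n(NaOH) used in back-titration = 0.0126 × 0.187 = 2.36 × 10^-3 mol
n(HCl) left over = 2.36 × 10^-3 mol (1:1 ratio)
n(HCl) consumed by analyte = 0.0219 − 2.36 × 10^-3 = 0.0195 mol
From the 1:2 ratio, n(Na2CO3) = 1/2 × 0.0195 = 9.77 × 10^-3 mol
mass of Na2CO3 = 9.77 × 10^-3 × 105.99 = 1.04 g
% Na2CO3 = 1.04 / 1.66 × 100 = 62.4 %

62.4 %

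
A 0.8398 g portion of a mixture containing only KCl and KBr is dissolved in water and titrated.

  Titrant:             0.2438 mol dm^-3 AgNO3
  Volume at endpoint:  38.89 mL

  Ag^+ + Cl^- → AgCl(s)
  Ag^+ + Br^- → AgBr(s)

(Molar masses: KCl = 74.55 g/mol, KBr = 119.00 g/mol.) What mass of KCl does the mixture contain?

n(AgNO3) = 0.03889 × 0.2438 = 9.481 × 10^-3 mol
Let x = n(KCl), y = n(KBr).
Titrant: 1x + 1y = 9.481 × 10^-3;  mass: 74.55x + 119.00y = 0.8398
Solving, x = 6.490 × 10^-3 mol, y = 2.991 × 10^-3 mol
mass of KCl = 6.490 × 10^-3 × 74.55 = 0.4838 g

0.4838 g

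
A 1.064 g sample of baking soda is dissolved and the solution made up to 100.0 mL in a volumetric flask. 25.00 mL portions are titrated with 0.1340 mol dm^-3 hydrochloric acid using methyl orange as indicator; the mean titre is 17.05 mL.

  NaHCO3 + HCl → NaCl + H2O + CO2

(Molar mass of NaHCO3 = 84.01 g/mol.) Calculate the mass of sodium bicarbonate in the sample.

n(HCl) per titration = 0.01705 × 0.1340 = 2.285 × 10^-3 mol
n(NaHCO3) in each aliquot = 2.285 × 10^-3 mol (1:1 ratio)
n(NaHCO3) in the whole flask = 2.285 × 10^-3 × 100.0/25.00 = 9.139 × 10^-3 mol
mass of NaHCO3 = 9.139 × 10^-3 × 84.01 = 0.7678 g

0.7678 g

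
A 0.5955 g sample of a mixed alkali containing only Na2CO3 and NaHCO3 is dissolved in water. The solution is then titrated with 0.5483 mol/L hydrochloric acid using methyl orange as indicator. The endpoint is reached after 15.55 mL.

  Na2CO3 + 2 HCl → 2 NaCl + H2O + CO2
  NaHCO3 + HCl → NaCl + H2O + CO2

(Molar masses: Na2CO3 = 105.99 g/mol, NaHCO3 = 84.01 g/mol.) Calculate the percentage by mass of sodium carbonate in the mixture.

34.65 %

n(HCl) = 0.01555 × 0.5483 = 8.526 × 10^-3 mol
Let x = n(Na2CO3), y = n(NaHCO3).
Titrant: 2x + 1y = 8.526 × 10^-3;  mass: 105.99x + 84.01y = 0.5955
Solving, x = 1.947 × 10^-3 mol, y = 4.632 × 10^-3 mol
mass of Na2CO3 = 1.947 × 10^-3 × 105.99 = 0.2064 g
% Na2CO3 = 0.2064 / 0.5955 × 100 = 34.65 %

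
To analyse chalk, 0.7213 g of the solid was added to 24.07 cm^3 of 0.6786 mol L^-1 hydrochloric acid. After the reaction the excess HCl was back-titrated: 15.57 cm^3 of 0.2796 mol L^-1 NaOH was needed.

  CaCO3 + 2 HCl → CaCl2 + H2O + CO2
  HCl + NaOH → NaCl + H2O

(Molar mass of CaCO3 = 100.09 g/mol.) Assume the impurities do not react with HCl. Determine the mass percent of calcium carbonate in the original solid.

n(HCl) added = 0.02407 × 0.6786 = 0.01633 mol
n(NaOH) used in back-titration = 0.01557 × 0.2796 = 4.353 × 10^-3 mol
n(HCl) left over = 4.353 × 10^-3 mol (1:1 ratio)
n(HCl) consumed by analyte = 0.01633 − 4.353 × 10^-3 = 0.01198 mol
From the 1:2 ratio, n(CaCO3) = 1/2 × 0.01198 = 5.990 × 10^-3 mol
mass of CaCO3 = 5.990 × 10^-3 × 100.09 = 0.5996 g
% CaCO3 = 0.5996 / 0.7213 × 100 = 83.12 %

83.12 %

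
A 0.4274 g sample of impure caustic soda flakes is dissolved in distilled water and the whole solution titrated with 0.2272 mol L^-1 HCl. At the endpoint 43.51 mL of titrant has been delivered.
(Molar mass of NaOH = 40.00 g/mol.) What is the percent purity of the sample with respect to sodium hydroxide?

NaOH + HCl → NaCl + H2O
n(HCl) = 0.04351 L × 0.2272 mol/L = 9.885 × 10^-3 mol
n(NaOH) = 9.885 × 10^-3 mol (1:1 ratio)
mass of NaOH = 9.885 × 10^-3 × 40.00 g/mol = 0.3954 g
% NaOH = 0.3954 / 0.4274 × 100 = 92.52 %

92.52 %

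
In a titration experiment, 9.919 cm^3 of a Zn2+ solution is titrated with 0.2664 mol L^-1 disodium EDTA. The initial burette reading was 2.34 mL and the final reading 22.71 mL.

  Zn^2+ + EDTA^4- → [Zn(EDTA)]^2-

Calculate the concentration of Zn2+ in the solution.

0.5471 mol/L

n(EDTA) = 0.02037 L × 0.2664 mol/L = 5.427 × 10^-3 mol
n(Zn2+) = 5.427 × 10^-3 mol (1:1 mole ratio)
[Zn2+] = 5.427 × 10^-3 mol / 0.009919 L = 0.5471 mol/L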